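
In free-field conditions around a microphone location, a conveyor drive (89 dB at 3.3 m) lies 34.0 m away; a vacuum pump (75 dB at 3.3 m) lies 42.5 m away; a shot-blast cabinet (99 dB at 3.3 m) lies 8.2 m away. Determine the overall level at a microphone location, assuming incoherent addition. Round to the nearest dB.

91 dB

Propagate each source to the receiver with L = L_ref − 20·log₁₀(r/r_ref), then add intensities.
conveyor drive: 89 − 20·log₁₀(34.0/3.3) = 89 − 20.26 = 68.74 dB.
vacuum pump: 75 − 20·log₁₀(42.5/3.3) = 75 − 22.20 = 52.80 dB.
shot-blast cabinet: 99 − 20·log₁₀(8.2/3.3) = 99 − 7.91 = 91.09 dB.
Σ 10^(L/10) = 1.294e+09 → L_total = 10·log₁₀(1.294e+09) = 91.12 dB.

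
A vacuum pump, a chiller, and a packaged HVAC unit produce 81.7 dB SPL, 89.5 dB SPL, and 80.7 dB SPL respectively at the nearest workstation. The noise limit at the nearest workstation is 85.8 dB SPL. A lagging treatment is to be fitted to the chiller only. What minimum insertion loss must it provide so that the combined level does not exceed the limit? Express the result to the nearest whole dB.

9 dB

The untreated sources together contribute 10^(81.7/10) + 10^(80.7/10) = 2.654e+08, i.e. 84.24 dB SPL.
The limit corresponds to 10^(85.8/10) = 3.802e+08; subtracting the fixed part leaves 1.148e+08 for the chiller, i.e. 80.60 dB SPL.
Required insertion loss = 89.5 − 80.60 = 8.90 dB.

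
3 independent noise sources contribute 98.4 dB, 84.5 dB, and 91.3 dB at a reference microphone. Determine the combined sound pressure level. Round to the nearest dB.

For uncorrelated sources the intensities add, so convert each level to linear form, sum, and take 10·log₁₀ of the total.
Σ 10^(L/10) = 10^(98.4/10) + 10^(84.5/10) + 10^(91.3/10) = 8.549e+09.
L_total = 10·log₁₀(8.549e+09) = 99.32 dB.

99 dB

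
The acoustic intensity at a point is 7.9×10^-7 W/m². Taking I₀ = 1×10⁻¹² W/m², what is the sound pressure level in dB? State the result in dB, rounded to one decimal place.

Dividing by I₀ shifts the exponent by 12: I/I₀ = 7.9×10^5.
L = 10·(0.8976 + 5) = 58.98 dB.

59.0 dB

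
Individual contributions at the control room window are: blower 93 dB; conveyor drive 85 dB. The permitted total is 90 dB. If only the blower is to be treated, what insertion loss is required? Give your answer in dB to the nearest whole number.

The untreated sources together contribute 10^(85/10) = 3.162e+08, i.e. 85.00 dB.
The limit corresponds to 10^(90/10) = 1.000e+09; subtracting the fixed part leaves 6.838e+08 for the blower, i.e. 88.35 dB.
So the blower must be reduced from 93 to 88.35 dB: IL = 4.65 dB.

5 dB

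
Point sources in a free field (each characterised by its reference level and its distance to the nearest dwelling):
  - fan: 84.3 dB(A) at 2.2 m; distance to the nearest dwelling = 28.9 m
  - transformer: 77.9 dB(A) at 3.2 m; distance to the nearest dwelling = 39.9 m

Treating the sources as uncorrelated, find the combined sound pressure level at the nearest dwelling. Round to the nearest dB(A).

First find each source's level at the receiver (point-source: −20·log₁₀(r/r_ref)), then combine on an intensity basis.
fan: 84.3 − 20·log₁₀(28.9/2.2) = 84.3 − 22.37 = 61.93 dB(A).
transformer: 77.9 − 20·log₁₀(39.9/3.2) = 77.9 − 21.92 = 55.98 dB(A).
Σ 10^(L/10) = 1.956e+06 → L_total = 10·log₁₀(1.956e+06) = 62.91 dB(A).

63 dB(A)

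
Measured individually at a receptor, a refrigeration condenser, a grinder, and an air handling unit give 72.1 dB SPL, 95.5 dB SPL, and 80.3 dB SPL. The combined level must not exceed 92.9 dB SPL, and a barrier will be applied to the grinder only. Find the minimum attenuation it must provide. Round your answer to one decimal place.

2.9 dB

Fixed contribution from the other sources: Σ 10^(L/10) = 10^(72.1/10) + 10^(80.3/10) = 1.234e+08 (80.91 dB SPL).
To meet 92.9 dB SPL overall, the treated grinder may contribute at most 10^(92.9/10) − 1.234e+08 = 1.826e+09, i.e. 92.62 dB SPL.
Required insertion loss = 95.5 − 92.62 = 2.88 dB.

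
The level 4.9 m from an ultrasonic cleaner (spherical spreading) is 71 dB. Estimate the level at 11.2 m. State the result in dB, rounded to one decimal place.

For a point source, L₂ = L₁ − 20·log₁₀(r₂/r₁).
L₂ = 71 − 20·log₁₀(11.2/4.9) = 71 − 7.180 = 63.82 dB.

63.8 dB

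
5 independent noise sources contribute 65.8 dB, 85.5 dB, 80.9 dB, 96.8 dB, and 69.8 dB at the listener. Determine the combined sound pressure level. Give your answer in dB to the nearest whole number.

Incoherent sources combine by intensity addition: L_total = 10·log₁₀(Σ 10^(L_i/10)).
Σ 10^(L/10) = 10^(65.8/10) + 10^(85.5/10) + 10^(80.9/10) + 10^(96.8/10) + 10^(69.8/10) = 5.277e+09.
L_total = 10·log₁₀(5.277e+09) = 97.22 dB.

97 dB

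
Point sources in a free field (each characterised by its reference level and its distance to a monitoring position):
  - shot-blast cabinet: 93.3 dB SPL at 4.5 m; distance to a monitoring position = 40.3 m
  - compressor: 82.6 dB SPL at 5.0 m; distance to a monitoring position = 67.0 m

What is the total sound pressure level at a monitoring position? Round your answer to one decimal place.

74.4 dB SPL

Propagate each source to the receiver with L = L_ref − 20·log₁₀(r/r_ref), then add intensities.
shot-blast cabinet: 93.3 − 20·log₁₀(40.3/4.5) = 93.3 − 19.04 = 74.26 dB SPL.
compressor: 82.6 − 20·log₁₀(67.0/5.0) = 82.6 − 22.54 = 60.06 dB SPL.
Σ 10^(L/10) = 2.767e+07 → L_total = 10·log₁₀(2.767e+07) = 74.42 dB SPL.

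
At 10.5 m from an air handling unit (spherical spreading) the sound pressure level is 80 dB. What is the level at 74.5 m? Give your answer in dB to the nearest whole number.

Spherical spreading from a point source gives a 20·log₁₀(r₂/r₁) drop.
L₂ = 80 − 20·log₁₀(74.5/10.5) = 80 − 17.019 = 62.98 dB.

63 dB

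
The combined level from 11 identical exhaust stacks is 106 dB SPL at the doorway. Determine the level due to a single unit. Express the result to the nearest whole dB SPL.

96 dB SPL

For N identical incoherent sources L_total = L₁ + 10·log₁₀ N, so L₁ = 106 − 10·log₁₀(11) = 106 − 10.414.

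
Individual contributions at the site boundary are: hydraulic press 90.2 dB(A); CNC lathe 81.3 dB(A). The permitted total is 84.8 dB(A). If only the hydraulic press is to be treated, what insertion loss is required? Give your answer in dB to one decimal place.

8.0 dB

Everything except the hydraulic press sums to 10^(81.3/10) = 1.349e+08 in linear terms, 81.30 dB(A).
To meet 84.8 dB(A) overall, the treated hydraulic press may contribute at most 10^(84.8/10) − 1.349e+08 = 1.671e+08, i.e. 82.23 dB(A).
Required insertion loss = 90.2 − 82.23 = 7.97 dB.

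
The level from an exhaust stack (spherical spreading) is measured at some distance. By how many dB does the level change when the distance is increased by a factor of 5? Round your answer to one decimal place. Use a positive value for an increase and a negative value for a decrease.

A point source loses 6 dB per doubling of distance; generally ΔL = −20·log₁₀(r₂/r₁).
ΔL = −20·log₁₀(5) = -13.98 dB.

-14.0 dB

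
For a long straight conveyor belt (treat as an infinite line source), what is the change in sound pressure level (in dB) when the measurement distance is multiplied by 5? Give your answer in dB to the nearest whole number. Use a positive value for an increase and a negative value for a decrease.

-7 dB

Line-source spreading: ΔL = −10·log₁₀(r₂/r₁).
ΔL = −10·log₁₀(5) = -6.99 dB.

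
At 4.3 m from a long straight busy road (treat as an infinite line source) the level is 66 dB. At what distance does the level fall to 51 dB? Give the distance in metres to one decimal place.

The 15.0 dB drop corresponds to a distance ratio of 10^(15.0/10) for a line source.
r₂ = 4.3·10^((66−51)/10) = 4.3·10^(15.0/10) = 135.98 m.

136.0 m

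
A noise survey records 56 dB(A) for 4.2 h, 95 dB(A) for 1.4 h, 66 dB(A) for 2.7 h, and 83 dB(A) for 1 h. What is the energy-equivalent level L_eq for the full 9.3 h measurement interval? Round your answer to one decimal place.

Weight each interval's intensity by its duration and average over T = 9.3 h:
Σ tᵢ·10^(Lᵢ/10) = 4.2·10^(56/10) + 1.4·10^(95/10) + 2.7·10^(66/10) + 1·10^(83/10) = 4.639e+09.
L_eq = 10·log₁₀(4.639e+09/9.3) = 86.98 dB(A).

87.0 dB(A)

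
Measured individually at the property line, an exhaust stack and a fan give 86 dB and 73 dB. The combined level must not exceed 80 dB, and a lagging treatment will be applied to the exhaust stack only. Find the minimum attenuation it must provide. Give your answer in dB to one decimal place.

7.0 dB

Fixed contribution from the other source: Σ 10^(L/10) = 10^(73/10) = 1.995e+07 (73.00 dB).
To meet 80 dB overall, the treated exhaust stack may contribute at most 10^(80/10) − 1.995e+07 = 8.005e+07, i.e. 79.03 dB.
Required insertion loss = 86 − 79.03 = 6.97 dB.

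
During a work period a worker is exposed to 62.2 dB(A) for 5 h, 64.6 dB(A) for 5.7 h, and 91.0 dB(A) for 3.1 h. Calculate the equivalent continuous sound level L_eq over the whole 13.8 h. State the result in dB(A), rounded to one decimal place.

Weight each interval's intensity by its duration and average over T = 13.8 h:
Σ tᵢ·10^(Lᵢ/10) = 5·10^(62.2/10) + 5.7·10^(64.6/10) + 3.1·10^(91.0/10) = 3.927e+09.
L_eq = 10·log₁₀(3.927e+09/13.8) = 84.54 dB(A).

84.5 dB(A)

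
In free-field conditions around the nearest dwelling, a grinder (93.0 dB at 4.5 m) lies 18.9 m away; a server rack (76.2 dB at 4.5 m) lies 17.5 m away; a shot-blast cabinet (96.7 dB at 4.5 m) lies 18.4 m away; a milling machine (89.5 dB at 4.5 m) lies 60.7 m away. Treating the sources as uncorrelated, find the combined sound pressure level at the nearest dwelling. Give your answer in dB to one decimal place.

First find each source's level at the receiver (point-source: −20·log₁₀(r/r_ref)), then combine on an intensity basis.
grinder: 93.0 − 20·log₁₀(18.9/4.5) = 93.0 − 12.46 = 80.54 dB.
server rack: 76.2 − 20·log₁₀(17.5/4.5) = 76.2 − 11.80 = 64.40 dB.
shot-blast cabinet: 96.7 − 20·log₁₀(18.4/4.5) = 96.7 − 12.23 = 84.47 dB.
milling machine: 89.5 − 20·log₁₀(60.7/4.5) = 89.5 − 22.60 = 66.90 dB.
Σ 10^(L/10) = 4.005e+08 → L_total = 10·log₁₀(4.005e+08) = 86.03 dB.

86.0 dB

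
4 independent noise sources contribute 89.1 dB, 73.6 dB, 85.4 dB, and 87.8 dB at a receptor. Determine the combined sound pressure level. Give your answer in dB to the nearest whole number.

For uncorrelated sources the intensities add, so convert each level to linear form, sum, and take 10·log₁₀ of the total.
Σ 10^(L/10) = 10^(89.1/10) + 10^(73.6/10) + 10^(85.4/10) + 10^(87.8/10) = 1.785e+09.
L_total = 10·log₁₀(1.785e+09) = 92.52 dB.

93 dB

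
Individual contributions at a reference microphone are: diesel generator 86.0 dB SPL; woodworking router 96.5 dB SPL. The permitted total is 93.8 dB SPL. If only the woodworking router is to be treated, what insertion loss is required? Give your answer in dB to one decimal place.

Everything except the woodworking router sums to 10^(86.0/10) = 3.981e+08 in linear terms, 86.00 dB SPL.
To meet 93.8 dB SPL overall, the treated woodworking router may contribute at most 10^(93.8/10) − 3.981e+08 = 2.001e+09, i.e. 93.01 dB SPL.
Required insertion loss = 96.5 − 93.01 = 3.49 dB.

3.5 dB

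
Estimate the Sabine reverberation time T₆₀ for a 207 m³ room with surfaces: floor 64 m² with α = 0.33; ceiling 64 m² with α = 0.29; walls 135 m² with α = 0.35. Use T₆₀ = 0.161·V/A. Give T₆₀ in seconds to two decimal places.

Summing Sᵢαᵢ: 64·0.33 + 64·0.29 + 135·0.35 = 86.93 m².
T₆₀ = 0.161·V/A = 0.161·207/86.93 = 0.383 s.

0.38 s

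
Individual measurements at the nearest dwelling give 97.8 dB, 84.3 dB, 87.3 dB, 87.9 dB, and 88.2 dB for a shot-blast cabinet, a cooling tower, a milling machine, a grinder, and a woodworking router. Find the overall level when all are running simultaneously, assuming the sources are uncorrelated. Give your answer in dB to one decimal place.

99.1 dB

Incoherent sources combine by intensity addition: L_total = 10·log₁₀(Σ 10^(L_i/10)).
Σ 10^(L/10) = 10^(97.8/10) + 10^(84.3/10) + 10^(87.3/10) + 10^(87.9/10) + 10^(88.2/10) = 8.109e+09.
L_total = 10·log₁₀(8.109e+09) = 99.09 dB.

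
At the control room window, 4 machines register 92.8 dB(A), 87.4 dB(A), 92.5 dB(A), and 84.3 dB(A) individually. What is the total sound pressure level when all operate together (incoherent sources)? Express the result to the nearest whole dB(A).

97 dB(A)

Incoherent sources combine by intensity addition: L_total = 10·log₁₀(Σ 10^(L_i/10)).
Σ 10^(L/10) = 10^(92.8/10) + 10^(87.4/10) + 10^(92.5/10) + 10^(84.3/10) = 4.502e+09.
L_total = 10·log₁₀(4.502e+09) = 96.53 dB(A).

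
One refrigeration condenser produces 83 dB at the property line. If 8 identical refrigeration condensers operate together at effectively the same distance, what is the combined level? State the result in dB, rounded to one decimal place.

92.0 dB

L_total = L₁ + 10·log₁₀ N for N identical incoherent sources.
L_total = 83 + 10·log₁₀(8) = 83 + 9.031 = 92.03 dB.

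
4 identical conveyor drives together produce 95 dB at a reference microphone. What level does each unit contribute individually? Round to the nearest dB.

89 dB

4 equal contributions raise the level by 10·log₁₀ 4 = 6.021 dB, so each unit alone gives 95 − 6.021.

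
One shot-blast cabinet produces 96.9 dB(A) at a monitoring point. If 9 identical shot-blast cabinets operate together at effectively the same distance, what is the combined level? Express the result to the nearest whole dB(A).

106 dB(A)

With 9 equal, uncorrelated contributions the intensity is 9× that of one unit, giving a rise of 10·log₁₀ 9.
L_total = 96.9 + 10·log₁₀(9) = 96.9 + 9.542 = 106.44 dB(A).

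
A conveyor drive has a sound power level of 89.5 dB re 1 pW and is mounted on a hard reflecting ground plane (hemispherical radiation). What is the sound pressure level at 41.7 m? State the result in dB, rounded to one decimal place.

L_p = L_w − 10·log₁₀(2π·r²) with r = 41.7 m.
2π·r² = 1.093e+04 m², 10·log₁₀ of that is 40.385 dB.
L_p = 89.5 − 40.385 = 49.12 dB.

49.1 dB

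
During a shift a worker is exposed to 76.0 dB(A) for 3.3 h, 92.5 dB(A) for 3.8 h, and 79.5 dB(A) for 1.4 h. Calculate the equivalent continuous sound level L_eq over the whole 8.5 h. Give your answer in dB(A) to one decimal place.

89.2 dB(A)

The energy average is taken in the linear domain: L_eq = 10·log₁₀[(Σ tᵢ·10^(Lᵢ/10))/T], T = 8.5 h.
Σ tᵢ·10^(Lᵢ/10) = 3.3·10^(76.0/10) + 3.8·10^(92.5/10) + 1.4·10^(79.5/10) = 7.014e+09.
L_eq = 10·log₁₀(7.014e+09/8.5) = 89.17 dB(A).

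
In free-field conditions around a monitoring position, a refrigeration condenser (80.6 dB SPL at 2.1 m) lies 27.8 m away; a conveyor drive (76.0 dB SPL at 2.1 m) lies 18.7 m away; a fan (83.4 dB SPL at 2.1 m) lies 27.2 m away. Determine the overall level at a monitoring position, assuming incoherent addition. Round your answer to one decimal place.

Propagate each source to the receiver with L = L_ref − 20·log₁₀(r/r_ref), then add intensities.
refrigeration condenser: 80.6 − 20·log₁₀(27.8/2.1) = 80.6 − 22.44 = 58.16 dB SPL.
conveyor drive: 76.0 − 20·log₁₀(18.7/2.1) = 76.0 − 18.99 = 57.01 dB SPL.
fan: 83.4 − 20·log₁₀(27.2/2.1) = 83.4 − 22.25 = 61.15 dB SPL.
Σ 10^(L/10) = 2.461e+06 → L_total = 10·log₁₀(2.461e+06) = 63.91 dB SPL.

63.9 dB SPL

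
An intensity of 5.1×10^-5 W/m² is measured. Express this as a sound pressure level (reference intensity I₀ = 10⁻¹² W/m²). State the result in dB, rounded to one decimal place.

L = 10·log₁₀(I/I₀) = 10·log₁₀(5.1×10^-5/10⁻¹²) = 10·log₁₀(5.1×10^7).
L = 10·(0.7076 + 7) = 77.08 dB.

77.1 dB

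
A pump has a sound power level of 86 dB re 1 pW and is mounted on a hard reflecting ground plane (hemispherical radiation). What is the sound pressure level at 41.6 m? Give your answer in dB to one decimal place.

The power spreads over a hemisphere of area 2π·r², so L_p = L_w − 10·log₁₀(2π·r²).
2π·r² = 1.087e+04 m², 10·log₁₀ of that is 40.364 dB.
L_p = 86 − 40.364 = 45.64 dB.

45.6 dB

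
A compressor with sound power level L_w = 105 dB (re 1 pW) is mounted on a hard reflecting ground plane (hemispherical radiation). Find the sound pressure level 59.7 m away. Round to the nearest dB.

L_p = L_w − 10·log₁₀(2π·r²) with r = 59.7 m.
2π·r² = 2.239e+04 m², 10·log₁₀ of that is 43.501 dB.
L_p = 105 − 43.501 = 61.50 dB.

61 dB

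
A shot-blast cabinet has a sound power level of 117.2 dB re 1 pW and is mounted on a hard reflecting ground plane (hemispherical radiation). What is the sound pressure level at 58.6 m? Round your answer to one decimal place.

Free-field hemispherical radiation: L_p = L_w − 10·log₁₀(2π·r²), r = 58.6 m.
2π·r² = 2.158e+04 m², 10·log₁₀ of that is 43.340 dB.
L_p = 117.2 − 43.340 = 73.86 dB.

73.9 dB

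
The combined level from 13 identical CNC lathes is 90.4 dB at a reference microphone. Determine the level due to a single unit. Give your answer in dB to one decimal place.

79.3 dB

For N identical incoherent sources L_total = L₁ + 10·log₁₀ N, so L₁ = 90.4 − 10·log₁₀(13) = 90.4 − 11.139.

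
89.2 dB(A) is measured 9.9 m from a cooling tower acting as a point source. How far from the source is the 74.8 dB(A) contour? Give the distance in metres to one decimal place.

52.0 m

The 14.4 dB drop corresponds to a distance ratio of 10^(14.4/20) for a point source.
r₂ = 9.9·10^((89.2−74.8)/20) = 9.9·10^(14.4/20) = 51.96 m.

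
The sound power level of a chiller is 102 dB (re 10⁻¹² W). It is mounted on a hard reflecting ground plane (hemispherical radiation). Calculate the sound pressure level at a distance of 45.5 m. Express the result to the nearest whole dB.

The power spreads over a hemisphere of area 2π·r², so L_p = L_w − 10·log₁₀(2π·r²).
2π·r² = 1.301e+04 m², 10·log₁₀ of that is 41.142 dB.
L_p = 102 − 41.142 = 60.86 dB.

61 dB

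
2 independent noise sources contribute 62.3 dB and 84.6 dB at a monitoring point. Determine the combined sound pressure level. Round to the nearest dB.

Incoherent sources combine by intensity addition: L_total = 10·log₁₀(Σ 10^(L_i/10)).
Σ 10^(L/10) = 10^(62.3/10) + 10^(84.6/10) = 2.901e+08.
L_total = 10·log₁₀(2.901e+08) = 84.63 dB.

85 dB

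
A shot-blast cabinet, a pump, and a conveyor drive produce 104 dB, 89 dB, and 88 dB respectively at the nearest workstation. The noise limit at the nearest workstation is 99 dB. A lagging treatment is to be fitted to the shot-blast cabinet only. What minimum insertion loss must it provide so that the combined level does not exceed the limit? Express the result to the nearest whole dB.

6 dB

The untreated sources together contribute 10^(89/10) + 10^(88/10) = 1.425e+09, i.e. 91.54 dB.
The limit corresponds to 10^(99/10) = 7.943e+09; subtracting the fixed part leaves 6.518e+09 for the shot-blast cabinet, i.e. 98.14 dB.
So the shot-blast cabinet must be reduced from 104 to 98.14 dB: IL = 5.86 dB.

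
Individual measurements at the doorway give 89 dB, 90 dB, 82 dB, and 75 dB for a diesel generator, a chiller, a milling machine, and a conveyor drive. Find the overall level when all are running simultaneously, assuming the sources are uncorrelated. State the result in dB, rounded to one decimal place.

For uncorrelated sources the intensities add, so convert each level to linear form, sum, and take 10·log₁₀ of the total.
Σ 10^(L/10) = 10^(89/10) + 10^(90/10) + 10^(82/10) + 10^(75/10) = 1.984e+09.
L_total = 10·log₁₀(1.984e+09) = 92.98 dB.

93.0 dB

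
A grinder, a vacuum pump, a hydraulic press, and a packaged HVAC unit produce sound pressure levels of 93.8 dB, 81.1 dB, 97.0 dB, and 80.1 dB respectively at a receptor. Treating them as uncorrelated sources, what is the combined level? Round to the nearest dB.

99 dB

For uncorrelated sources the intensities add, so convert each level to linear form, sum, and take 10·log₁₀ of the total.
Σ 10^(L/10) = 10^(93.8/10) + 10^(81.1/10) + 10^(97.0/10) + 10^(80.1/10) = 7.642e+09.
L_total = 10·log₁₀(7.642e+09) = 98.83 dB.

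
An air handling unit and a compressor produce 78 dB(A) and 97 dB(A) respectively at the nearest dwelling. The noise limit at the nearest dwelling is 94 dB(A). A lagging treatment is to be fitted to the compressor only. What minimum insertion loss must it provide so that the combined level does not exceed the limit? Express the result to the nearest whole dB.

Everything except the compressor sums to 10^(78/10) = 6.310e+07 in linear terms, 78.00 dB(A).
The limit corresponds to 10^(94/10) = 2.512e+09; subtracting the fixed part leaves 2.449e+09 for the compressor, i.e. 93.89 dB(A).
So the compressor must be reduced from 97 to 93.89 dB(A): IL = 3.11 dB.

3 dB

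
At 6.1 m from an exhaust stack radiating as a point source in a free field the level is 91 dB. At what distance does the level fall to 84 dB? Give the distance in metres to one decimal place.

13.7 m

The 7.0 dB drop corresponds to a distance ratio of 10^(7.0/20) for a point source.
r₂ = 6.1·10^((91−84)/20) = 6.1·10^(7.0/20) = 13.66 m.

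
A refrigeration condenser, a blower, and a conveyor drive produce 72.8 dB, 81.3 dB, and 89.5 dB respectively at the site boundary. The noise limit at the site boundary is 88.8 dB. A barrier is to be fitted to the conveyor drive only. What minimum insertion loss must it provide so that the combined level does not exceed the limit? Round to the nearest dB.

Fixed contribution from the other sources: Σ 10^(L/10) = 10^(72.8/10) + 10^(81.3/10) = 1.540e+08 (81.87 dB).
To meet 88.8 dB overall, the treated conveyor drive may contribute at most 10^(88.8/10) − 1.540e+08 = 6.046e+08, i.e. 87.81 dB.
So the conveyor drive must be reduced from 89.5 to 87.81 dB: IL = 1.69 dB.

2 dB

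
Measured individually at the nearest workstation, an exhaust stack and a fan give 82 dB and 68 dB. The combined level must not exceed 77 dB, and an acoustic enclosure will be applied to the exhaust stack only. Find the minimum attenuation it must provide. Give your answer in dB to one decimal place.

5.6 dB

Fixed contribution from the other source: Σ 10^(L/10) = 10^(68/10) = 6.310e+06 (68.00 dB).
To meet 77 dB overall, the treated exhaust stack may contribute at most 10^(77/10) − 6.310e+06 = 4.381e+07, i.e. 76.42 dB.
So the exhaust stack must be reduced from 82 to 76.42 dB: IL = 5.58 dB.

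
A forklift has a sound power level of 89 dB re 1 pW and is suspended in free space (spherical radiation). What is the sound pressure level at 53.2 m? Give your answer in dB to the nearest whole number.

43 dB

The power spreads over a sphere of area 4π·r², so L_p = L_w − 10·log₁₀(4π·r²).
4π·r² = 3.557e+04 m², 10·log₁₀ of that is 45.510 dB.
L_p = 89 − 45.510 = 43.49 dB.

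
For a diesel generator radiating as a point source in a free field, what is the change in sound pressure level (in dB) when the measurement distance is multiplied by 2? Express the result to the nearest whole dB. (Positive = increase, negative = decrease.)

A point source loses 6 dB per doubling of distance; generally ΔL = −20·log₁₀(r₂/r₁).
ΔL = −20·log₁₀(2) = -6.02 dB.

-6 dB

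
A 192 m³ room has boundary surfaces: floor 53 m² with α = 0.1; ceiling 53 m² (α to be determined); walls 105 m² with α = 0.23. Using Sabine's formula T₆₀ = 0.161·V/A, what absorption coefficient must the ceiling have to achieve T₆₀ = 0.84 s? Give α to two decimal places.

From T₆₀ = 0.161·V/A, the target T₆₀ = 0.84 s needs A = 0.161·192/0.84 = 36.80 m².
Absorption from the other surfaces = 53·0.1 + 105·0.23 = 29.45 m², so the ceiling must supply 7.35 m² over 53 m².
α = 7.35/53 = 0.139.

0.14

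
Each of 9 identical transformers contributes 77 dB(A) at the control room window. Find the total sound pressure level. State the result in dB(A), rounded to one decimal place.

86.5 dB(A)

L_total = L₁ + 10·log₁₀ N for N identical incoherent sources.
L_total = 77 + 10·log₁₀(9) = 77 + 9.542 = 86.54 dB(A).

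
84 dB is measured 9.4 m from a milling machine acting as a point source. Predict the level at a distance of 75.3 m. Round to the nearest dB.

Spherical spreading from a point source gives a 20·log₁₀(r₂/r₁) drop.
L₂ = 84 − 20·log₁₀(75.3/9.4) = 84 − 18.073 = 65.93 dB.

66 dB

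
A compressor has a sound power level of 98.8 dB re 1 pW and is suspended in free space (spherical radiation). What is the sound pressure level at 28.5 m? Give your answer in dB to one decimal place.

58.7 dB

The power spreads over a sphere of area 4π·r², so L_p = L_w − 10·log₁₀(4π·r²).
4π·r² = 1.021e+04 m², 10·log₁₀ of that is 40.089 dB.
L_p = 98.8 − 40.089 = 58.71 dB.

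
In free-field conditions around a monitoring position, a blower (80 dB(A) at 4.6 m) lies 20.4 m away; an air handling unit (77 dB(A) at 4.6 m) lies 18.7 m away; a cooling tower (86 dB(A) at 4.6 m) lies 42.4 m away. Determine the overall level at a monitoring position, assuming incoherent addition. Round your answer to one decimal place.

71.1 dB(A)

Apply inverse-square spreading to bring every level to the receiver, then sum 10^(L/10).
blower: 80 − 20·log₁₀(20.4/4.6) = 80 − 12.94 = 67.06 dB(A).
air handling unit: 77 − 20·log₁₀(18.7/4.6) = 77 − 12.18 = 64.82 dB(A).
cooling tower: 86 − 20·log₁₀(42.4/4.6) = 86 − 19.29 = 66.71 dB(A).
Σ 10^(L/10) = 1.280e+07 → L_total = 10·log₁₀(1.280e+07) = 71.07 dB(A).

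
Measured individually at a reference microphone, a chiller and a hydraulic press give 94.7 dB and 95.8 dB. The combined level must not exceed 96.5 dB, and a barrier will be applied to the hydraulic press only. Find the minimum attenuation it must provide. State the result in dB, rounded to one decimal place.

4.0 dB

Fixed contribution from the other source: Σ 10^(L/10) = 10^(94.7/10) = 2.951e+09 (94.70 dB).
The limit corresponds to 10^(96.5/10) = 4.467e+09; subtracting the fixed part leaves 1.516e+09 for the hydraulic press, i.e. 91.81 dB.
So the hydraulic press must be reduced from 95.8 to 91.81 dB: IL = 3.99 dB.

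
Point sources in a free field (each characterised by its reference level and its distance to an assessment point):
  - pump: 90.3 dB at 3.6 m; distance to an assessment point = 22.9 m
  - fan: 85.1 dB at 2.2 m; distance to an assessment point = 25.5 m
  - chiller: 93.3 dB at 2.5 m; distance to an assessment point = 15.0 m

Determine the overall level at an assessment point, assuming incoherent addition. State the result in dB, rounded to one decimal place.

Apply inverse-square spreading to bring every level to the receiver, then sum 10^(L/10).
pump: 90.3 − 20·log₁₀(22.9/3.6) = 90.3 − 16.07 = 74.23 dB.
fan: 85.1 − 20·log₁₀(25.5/2.2) = 85.1 − 21.28 = 63.82 dB.
chiller: 93.3 − 20·log₁₀(15.0/2.5) = 93.3 − 15.56 = 77.74 dB.
Σ 10^(L/10) = 8.828e+07 → L_total = 10·log₁₀(8.828e+07) = 79.46 dB.

79.5 dB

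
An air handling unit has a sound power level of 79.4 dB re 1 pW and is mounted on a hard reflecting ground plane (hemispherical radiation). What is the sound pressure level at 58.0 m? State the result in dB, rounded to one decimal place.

L_p = L_w − 10·log₁₀(2π·r²) with r = 58.0 m.
2π·r² = 2.114e+04 m², 10·log₁₀ of that is 43.250 dB.
L_p = 79.4 − 43.250 = 36.15 dB.

36.1 dB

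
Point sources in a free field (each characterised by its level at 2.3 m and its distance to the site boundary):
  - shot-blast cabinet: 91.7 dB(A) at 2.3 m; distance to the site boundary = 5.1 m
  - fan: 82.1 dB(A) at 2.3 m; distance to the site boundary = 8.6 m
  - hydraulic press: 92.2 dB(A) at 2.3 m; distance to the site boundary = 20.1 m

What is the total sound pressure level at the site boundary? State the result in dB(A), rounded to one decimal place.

85.2 dB(A)

First find each source's level at the receiver (point-source: −20·log₁₀(r/r_ref)), then combine on an intensity basis.
shot-blast cabinet: 91.7 − 20·log₁₀(5.1/2.3) = 91.7 − 6.92 = 84.78 dB(A).
fan: 82.1 − 20·log₁₀(8.6/2.3) = 82.1 − 11.46 = 70.64 dB(A).
hydraulic press: 92.2 − 20·log₁₀(20.1/2.3) = 92.2 − 18.83 = 73.37 dB(A).
Σ 10^(L/10) = 3.342e+08 → L_total = 10·log₁₀(3.342e+08) = 85.24 dB(A).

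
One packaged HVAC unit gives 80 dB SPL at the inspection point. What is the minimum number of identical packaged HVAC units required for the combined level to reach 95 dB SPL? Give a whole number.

32

N identical sources give L₁ + 10·log₁₀ N, so require 10·log₁₀ N ≥ 95 − 80 = 15.0 dB.
N ≥ 10^(15.0/10) = 31.623, so N = 32.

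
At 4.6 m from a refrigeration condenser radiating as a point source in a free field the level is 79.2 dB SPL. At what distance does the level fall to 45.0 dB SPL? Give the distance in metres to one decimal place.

The 34.2 dB drop corresponds to a distance ratio of 10^(34.2/20) for a point source.
r₂ = 4.6·10^((79.2−45.0)/20) = 4.6·10^(34.2/20) = 235.92 m.

235.9 m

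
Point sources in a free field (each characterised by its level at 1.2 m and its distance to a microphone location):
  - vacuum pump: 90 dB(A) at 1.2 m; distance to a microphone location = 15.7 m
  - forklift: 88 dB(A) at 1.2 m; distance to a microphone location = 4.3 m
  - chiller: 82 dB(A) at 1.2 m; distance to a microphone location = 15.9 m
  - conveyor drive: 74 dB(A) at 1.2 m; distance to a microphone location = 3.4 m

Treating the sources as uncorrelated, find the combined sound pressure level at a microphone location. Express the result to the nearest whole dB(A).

78 dB(A)

Apply inverse-square spreading to bring every level to the receiver, then sum 10^(L/10).
vacuum pump: 90 − 20·log₁₀(15.7/1.2) = 90 − 22.33 = 67.67 dB(A).
forklift: 88 − 20·log₁₀(4.3/1.2) = 88 − 11.09 = 76.91 dB(A).
chiller: 82 − 20·log₁₀(15.9/1.2) = 82 − 22.44 = 59.56 dB(A).
conveyor drive: 74 − 20·log₁₀(3.4/1.2) = 74 − 9.05 = 64.95 dB(A).
Σ 10^(L/10) = 5.901e+07 → L_total = 10·log₁₀(5.901e+07) = 77.71 dB(A).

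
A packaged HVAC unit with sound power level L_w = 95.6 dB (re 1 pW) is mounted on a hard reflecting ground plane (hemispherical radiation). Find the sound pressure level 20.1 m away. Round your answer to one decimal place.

Free-field hemispherical radiation: L_p = L_w − 10·log₁₀(2π·r²), r = 20.1 m.
2π·r² = 2538 m², 10·log₁₀ of that is 34.046 dB.
L_p = 95.6 − 34.046 = 61.55 dB.

61.6 dB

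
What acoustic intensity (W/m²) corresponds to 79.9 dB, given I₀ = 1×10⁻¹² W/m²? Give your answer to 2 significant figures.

9.8e-05 W/m²

I = I₀·10^(L/10) = 10⁻¹² × 10^(79.9/10) = 10^(-4.010).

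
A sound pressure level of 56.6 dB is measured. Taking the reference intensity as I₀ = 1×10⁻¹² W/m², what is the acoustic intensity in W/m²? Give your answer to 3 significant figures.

4.57e-07 W/m²

I = I₀·10^(L/10) = 10⁻¹² × 10^(56.6/10) = 10^(-6.340).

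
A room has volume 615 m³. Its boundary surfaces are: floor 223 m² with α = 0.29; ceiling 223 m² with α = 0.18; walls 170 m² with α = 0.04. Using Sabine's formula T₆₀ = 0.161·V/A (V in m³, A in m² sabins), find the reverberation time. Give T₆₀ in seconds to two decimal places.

Summing Sᵢαᵢ: 223·0.29 + 223·0.18 + 170·0.04 = 111.61 m².
T₆₀ = 0.161·V/A = 0.161·615/111.61 = 0.887 s.

0.89 s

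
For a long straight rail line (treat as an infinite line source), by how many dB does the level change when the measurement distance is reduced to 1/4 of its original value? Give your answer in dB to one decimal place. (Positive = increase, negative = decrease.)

+6.0 dB

Line-source spreading: ΔL = −10·log₁₀(r₂/r₁).
ΔL = −10·log₁₀(0.25) = +6.02 dB.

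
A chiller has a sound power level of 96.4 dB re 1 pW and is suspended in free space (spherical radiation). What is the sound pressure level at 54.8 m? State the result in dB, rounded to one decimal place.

50.6 dB

Free-field spherical radiation: L_p = L_w − 10·log₁₀(4π·r²), r = 54.8 m.
4π·r² = 3.774e+04 m², 10·log₁₀ of that is 45.768 dB.
L_p = 96.4 − 45.768 = 50.63 dB.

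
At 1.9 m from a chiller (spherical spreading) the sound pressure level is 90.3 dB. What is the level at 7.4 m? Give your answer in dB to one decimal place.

78.5 dB

For a point source, L₂ = L₁ − 20·log₁₀(r₂/r₁).
L₂ = 90.3 − 20·log₁₀(7.4/1.9) = 90.3 − 11.810 = 78.49 dB.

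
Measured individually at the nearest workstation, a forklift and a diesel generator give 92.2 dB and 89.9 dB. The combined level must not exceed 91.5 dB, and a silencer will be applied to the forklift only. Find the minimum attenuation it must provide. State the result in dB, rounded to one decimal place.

5.8 dB

The untreated sources together contribute 10^(89.9/10) = 9.772e+08, i.e. 89.90 dB.
To meet 91.5 dB overall, the treated forklift may contribute at most 10^(91.5/10) − 9.772e+08 = 4.353e+08, i.e. 86.39 dB.
So the forklift must be reduced from 92.2 to 86.39 dB: IL = 5.81 dB.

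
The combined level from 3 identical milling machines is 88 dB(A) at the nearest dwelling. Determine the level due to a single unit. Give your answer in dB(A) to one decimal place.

3 equal contributions raise the level by 10·log₁₀ 3 = 4.771 dB, so each unit alone gives 88 − 4.771.

83.2 dB(A)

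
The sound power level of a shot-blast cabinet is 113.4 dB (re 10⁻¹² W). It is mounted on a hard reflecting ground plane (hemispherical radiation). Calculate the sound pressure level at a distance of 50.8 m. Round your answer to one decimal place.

71.3 dB

Free-field hemispherical radiation: L_p = L_w − 10·log₁₀(2π·r²), r = 50.8 m.
2π·r² = 1.621e+04 m², 10·log₁₀ of that is 42.099 dB.
L_p = 113.4 − 42.099 = 71.30 dB.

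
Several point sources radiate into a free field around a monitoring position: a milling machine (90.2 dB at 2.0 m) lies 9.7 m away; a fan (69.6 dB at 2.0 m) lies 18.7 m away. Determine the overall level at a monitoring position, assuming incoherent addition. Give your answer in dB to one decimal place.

76.5 dB

First find each source's level at the receiver (point-source: −20·log₁₀(r/r_ref)), then combine on an intensity basis.
milling machine: 90.2 − 20·log₁₀(9.7/2.0) = 90.2 − 13.71 = 76.49 dB.
fan: 69.6 − 20·log₁₀(18.7/2.0) = 69.6 − 19.42 = 50.18 dB.
Σ 10^(L/10) = 4.462e+07 → L_total = 10·log₁₀(4.462e+07) = 76.50 dB.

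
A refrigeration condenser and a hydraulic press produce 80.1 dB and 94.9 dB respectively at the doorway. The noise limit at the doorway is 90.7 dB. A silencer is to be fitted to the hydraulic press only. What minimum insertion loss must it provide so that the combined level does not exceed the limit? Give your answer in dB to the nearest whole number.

Everything except the hydraulic press sums to 10^(80.1/10) = 1.023e+08 in linear terms, 80.10 dB.
The limit corresponds to 10^(90.7/10) = 1.175e+09; subtracting the fixed part leaves 1.073e+09 for the hydraulic press, i.e. 90.30 dB.
Required insertion loss = 94.9 − 90.30 = 4.60 dB.

5 dB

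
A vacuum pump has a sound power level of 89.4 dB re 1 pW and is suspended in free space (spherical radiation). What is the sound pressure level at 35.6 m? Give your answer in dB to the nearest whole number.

47 dB

The power spreads over a sphere of area 4π·r², so L_p = L_w − 10·log₁₀(4π·r²).
4π·r² = 1.593e+04 m², 10·log₁₀ of that is 42.021 dB.
L_p = 89.4 − 42.021 = 47.38 dB.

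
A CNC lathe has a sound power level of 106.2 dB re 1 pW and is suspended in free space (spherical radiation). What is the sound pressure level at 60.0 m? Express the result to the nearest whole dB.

L_p = L_w − 10·log₁₀(4π·r²) with r = 60.0 m.
4π·r² = 4.524e+04 m², 10·log₁₀ of that is 46.555 dB.
L_p = 106.2 − 46.555 = 59.64 dB.

60 dB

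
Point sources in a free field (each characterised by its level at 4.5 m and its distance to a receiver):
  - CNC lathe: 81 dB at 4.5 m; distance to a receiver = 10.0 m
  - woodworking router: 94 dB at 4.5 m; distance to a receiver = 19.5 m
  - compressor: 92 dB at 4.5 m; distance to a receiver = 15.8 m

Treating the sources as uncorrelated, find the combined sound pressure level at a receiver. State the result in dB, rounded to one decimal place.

First find each source's level at the receiver (point-source: −20·log₁₀(r/r_ref)), then combine on an intensity basis.
CNC lathe: 81 − 20·log₁₀(10.0/4.5) = 81 − 6.94 = 74.06 dB.
woodworking router: 94 − 20·log₁₀(19.5/4.5) = 94 − 12.74 = 81.26 dB.
compressor: 92 − 20·log₁₀(15.8/4.5) = 92 − 10.91 = 81.09 dB.
Σ 10^(L/10) = 2.878e+08 → L_total = 10·log₁₀(2.878e+08) = 84.59 dB.

84.6 dB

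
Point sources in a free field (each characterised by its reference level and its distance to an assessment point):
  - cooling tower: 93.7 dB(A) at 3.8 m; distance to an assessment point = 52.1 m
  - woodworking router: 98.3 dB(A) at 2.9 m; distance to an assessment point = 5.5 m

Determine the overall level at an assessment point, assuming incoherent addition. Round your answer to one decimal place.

Apply inverse-square spreading to bring every level to the receiver, then sum 10^(L/10).
cooling tower: 93.7 − 20·log₁₀(52.1/3.8) = 93.7 − 22.74 = 70.96 dB(A).
woodworking router: 98.3 − 20·log₁₀(5.5/2.9) = 98.3 − 5.56 = 92.74 dB(A).
Σ 10^(L/10) = 1.892e+09 → L_total = 10·log₁₀(1.892e+09) = 92.77 dB(A).

92.8 dB(A)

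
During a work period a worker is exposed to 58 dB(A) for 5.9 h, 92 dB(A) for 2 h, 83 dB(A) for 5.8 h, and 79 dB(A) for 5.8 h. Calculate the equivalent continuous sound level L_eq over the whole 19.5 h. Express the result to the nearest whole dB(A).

84 dB(A)

Weight each interval's intensity by its duration and average over T = 19.5 h:
Σ tᵢ·10^(Lᵢ/10) = 5.9·10^(58/10) + 2·10^(92/10) + 5.8·10^(83/10) + 5.8·10^(79/10) = 4.791e+09.
L_eq = 10·log₁₀(4.791e+09/19.5) = 83.90 dB(A).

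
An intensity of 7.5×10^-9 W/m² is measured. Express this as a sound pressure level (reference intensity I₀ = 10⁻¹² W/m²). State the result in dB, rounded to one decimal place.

38.8 dB

I/I₀ = 7.5×10^-9/10⁻¹² = 7.5×10^3, and L = 10·log₁₀(I/I₀).
L = 10·(0.8751 + 3) = 38.75 dB.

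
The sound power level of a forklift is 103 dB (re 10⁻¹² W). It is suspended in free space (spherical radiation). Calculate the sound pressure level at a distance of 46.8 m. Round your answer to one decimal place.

The power spreads over a sphere of area 4π·r², so L_p = L_w − 10·log₁₀(4π·r²).
4π·r² = 2.752e+04 m², 10·log₁₀ of that is 44.397 dB.
L_p = 103 − 44.397 = 58.60 dB.

58.6 dB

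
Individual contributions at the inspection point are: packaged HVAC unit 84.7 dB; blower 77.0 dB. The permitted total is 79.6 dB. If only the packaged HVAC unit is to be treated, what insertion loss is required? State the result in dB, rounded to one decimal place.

The untreated sources together contribute 10^(77.0/10) = 5.012e+07, i.e. 77.00 dB.
To meet 79.6 dB overall, the treated packaged HVAC unit may contribute at most 10^(79.6/10) − 5.012e+07 = 4.108e+07, i.e. 76.14 dB.
Required insertion loss = 84.7 − 76.14 = 8.56 dB.

8.6 dB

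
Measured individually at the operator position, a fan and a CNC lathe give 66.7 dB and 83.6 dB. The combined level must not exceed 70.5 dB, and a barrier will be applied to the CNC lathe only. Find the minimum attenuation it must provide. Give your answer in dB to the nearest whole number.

Everything except the CNC lathe sums to 10^(66.7/10) = 4.677e+06 in linear terms, 66.70 dB.
To meet 70.5 dB overall, the treated CNC lathe may contribute at most 10^(70.5/10) − 4.677e+06 = 6.543e+06, i.e. 68.16 dB.
So the CNC lathe must be reduced from 83.6 to 68.16 dB: IL = 15.44 dB.

15 dB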